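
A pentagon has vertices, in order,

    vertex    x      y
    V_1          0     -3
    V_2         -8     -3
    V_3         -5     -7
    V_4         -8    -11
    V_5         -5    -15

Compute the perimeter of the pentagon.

|V_1V_2| = √((-8)² + (0)²) = √64 = 8
|V_2V_3| = √((3)² + (-4)²) = √25 = 5
|V_3V_4| = √((-3)² + (-4)²) = √25 = 5
|V_4V_5| = √((3)² + (-4)²) = √25 = 5
|V_5V_1| = √((5)² + (12)²) = √169 = 13
Perimeter = 8 + 5 + 5 + 5 + 13 = 36.

36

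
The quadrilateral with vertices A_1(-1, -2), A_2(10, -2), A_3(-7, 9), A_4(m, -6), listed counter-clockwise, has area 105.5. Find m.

-7

Write out the shoelace sum; only the two edges meeting at A_4 involve m:
2·Area = [((-7)·(-6) − m·9) + (m·(-2) − (-1)·(-6))] + 98
       = -11·m + 134 = 211
⇒ m = -7.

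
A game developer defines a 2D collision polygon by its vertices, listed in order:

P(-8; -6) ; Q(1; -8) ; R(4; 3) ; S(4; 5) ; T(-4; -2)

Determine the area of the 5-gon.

Apply Gauss's area formula: 2A = Σ (x_i·y_{i+1} − x_{i+1}·y_i), indices taken mod 5.
Cross-terms: 70, 35, 8, 12, 8  ⇒  Σ = 133
Area = |Σ|/2 = 66.5.

66.5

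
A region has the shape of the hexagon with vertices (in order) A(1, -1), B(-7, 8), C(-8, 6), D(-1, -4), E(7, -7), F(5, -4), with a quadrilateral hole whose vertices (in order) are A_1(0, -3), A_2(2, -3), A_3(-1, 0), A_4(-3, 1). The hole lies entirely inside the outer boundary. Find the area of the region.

Outer boundary:
A→B: (1)(8) − (-7)(-1) = 1
B→C: (-7)(6) − (-8)(8) = 22
C→D: (-8)(-4) − (-1)(6) = 38
D→E: (-1)(-7) − (7)(-4) = 35
E→F: (7)(-4) − (5)(-7) = 7
F→A: (5)(-1) − (1)(-4) = -1
Σ = 102
Area = |Σ|/2 = 51.
Hole:
Apply the shoelace formula: 2A = Σ (x_i·y_{i+1} − x_{i+1}·y_i), indices taken mod 4.
Σ = (6) + (-3) + (-1) + (9) = 11
Area = |Σ|/2 = 5.5.
Net area = 51 − 5.5 = 45.5.

45.5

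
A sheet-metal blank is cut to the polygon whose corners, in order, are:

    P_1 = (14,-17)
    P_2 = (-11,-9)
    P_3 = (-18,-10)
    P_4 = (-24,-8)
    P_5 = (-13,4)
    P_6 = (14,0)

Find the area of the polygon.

Apply the shoelace formula: 2A = Σ (x_i·y_{i+1} − x_{i+1}·y_i), indices taken mod 6.
Σ = (-313) + (-52) + (-96) + (-200) + (-56) + (-238) = -955
Area = |Σ|/2 = 477.5.

477.5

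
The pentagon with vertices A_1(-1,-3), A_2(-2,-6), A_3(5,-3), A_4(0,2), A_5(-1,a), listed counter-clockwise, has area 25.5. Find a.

The doubled signed area Σ (x_i y_{i+1} − x_{i+1} y_i) is linear in a.
With a=0 it equals 51; the coefficient of a is 1 (from the two edges through A_5).
So 1·a + 51 = 2·25.5 = 51 ⇒ a = 0.

0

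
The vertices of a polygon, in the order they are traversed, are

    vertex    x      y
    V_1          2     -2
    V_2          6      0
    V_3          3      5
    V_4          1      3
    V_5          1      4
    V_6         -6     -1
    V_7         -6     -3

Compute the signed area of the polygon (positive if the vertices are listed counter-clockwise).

50

V_1→V_2: (2)(0) − (6)(-2) = 12
V_2→V_3: (6)(5) − (3)(0) = 30
V_3→V_4: (3)(3) − (1)(5) = 4
V_4→V_5: (1)(4) − (1)(3) = 1
V_5→V_6: (1)(-1) − (-6)(4) = 23
V_6→V_7: (-6)(-3) − (-6)(-1) = 12
V_7→V_1: (-6)(-2) − (2)(-3) = 18
Σ = 100
Signed area = Σ/2 = 50 (positive ⇒ counter-clockwise traversal).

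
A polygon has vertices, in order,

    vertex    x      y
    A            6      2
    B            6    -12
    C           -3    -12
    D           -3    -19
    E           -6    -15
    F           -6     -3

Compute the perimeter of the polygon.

|AB| = √((0)² + (-14)²) = √196 = 14
|BC| = √((-9)² + (0)²) = √81 = 9
|CD| = √((0)² + (-7)²) = √49 = 7
|DE| = √((-3)² + (4)²) = √25 = 5
|EF| = √((0)² + (12)²) = √144 = 12
|FA| = √((12)² + (5)²) = √169 = 13
Perimeter = 14 + 9 + 7 + 5 + 12 + 13 = 60.

60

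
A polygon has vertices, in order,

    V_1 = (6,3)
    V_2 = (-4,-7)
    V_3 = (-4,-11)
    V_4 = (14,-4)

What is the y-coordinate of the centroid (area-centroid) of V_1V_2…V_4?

-464/111

Apply the shoelace formula. First the cross-terms c_i = x_i·y_{i+1} − x_{i+1}·y_i:
  -30, 16, 170, 66  ⇒  2A = 222, A = 111.
Then Σ (y_i + y_{i+1})·c_i = -2784, so ȳ = -2784 / (6·111) = -464/111.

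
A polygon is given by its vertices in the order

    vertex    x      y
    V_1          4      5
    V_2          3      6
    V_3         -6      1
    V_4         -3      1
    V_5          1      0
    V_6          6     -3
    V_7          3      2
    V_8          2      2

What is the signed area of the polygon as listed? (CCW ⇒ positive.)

33

Apply the shoelace formula: 2A = Σ (x_i·y_{i+1} − x_{i+1}·y_i), indices taken mod 8.
Cross-terms: 9, 39, -3, -1, -3, 21, 2, 2  ⇒  Σ = 66
Signed area = Σ/2 = 33 (positive ⇒ counter-clockwise traversal).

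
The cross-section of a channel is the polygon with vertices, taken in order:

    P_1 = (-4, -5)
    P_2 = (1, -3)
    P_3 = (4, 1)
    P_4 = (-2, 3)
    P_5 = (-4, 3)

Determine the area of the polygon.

41

Apply the shoelace formula: 2A = Σ (x_i·y_{i+1} − x_{i+1}·y_i), indices taken mod 5.
Σ = (17) + (13) + (14) + (6) + (32) = 82
Area = |Σ|/2 = 41.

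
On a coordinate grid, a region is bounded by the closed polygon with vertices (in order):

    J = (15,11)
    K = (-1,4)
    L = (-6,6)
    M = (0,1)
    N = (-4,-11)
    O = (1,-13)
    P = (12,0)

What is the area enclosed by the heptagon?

219

Apply the shoelace (surveyor's) formula: 2A = Σ (x_i·y_{i+1} − x_{i+1}·y_i), indices taken mod 7.
Σ = (71) + (18) + (-6) + (4) + (63) + (156) + (132) = 438
Area = |Σ|/2 = 219.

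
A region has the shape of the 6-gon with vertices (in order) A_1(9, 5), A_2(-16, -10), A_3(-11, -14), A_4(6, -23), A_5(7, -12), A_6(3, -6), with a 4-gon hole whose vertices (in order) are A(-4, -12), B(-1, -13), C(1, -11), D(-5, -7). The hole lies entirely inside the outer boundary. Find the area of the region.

Outer boundary:
Apply Gauss's area formula: 2A = Σ (x_i·y_{i+1} − x_{i+1}·y_i), indices taken mod 6.
Σ = (-10) + (114) + (337) + (89) + (-6) + (69) = 593
Area = |Σ|/2 = 296.5.
Hole:
Apply the shoelace formula: 2A = Σ (x_i·y_{i+1} − x_{i+1}·y_i), indices taken mod 4.
A→B: (-4)(-13) − (-1)(-12) = 40
B→C: (-1)(-11) − (1)(-13) = 24
C→D: (1)(-7) − (-5)(-11) = -62
D→A: (-5)(-12) − (-4)(-7) = 32
Σ = 34
Area = |Σ|/2 = 17.
Net area = 296.5 − 17 = 279.5.

279.5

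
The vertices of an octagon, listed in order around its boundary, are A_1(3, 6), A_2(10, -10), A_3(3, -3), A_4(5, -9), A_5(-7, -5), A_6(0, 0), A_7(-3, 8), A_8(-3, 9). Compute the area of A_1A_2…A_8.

119

Σ = (-90) + (0) + (-12) + (-88) + (0) + (0) + (-3) + (-45) = -238
Area = |Σ|/2 = 119.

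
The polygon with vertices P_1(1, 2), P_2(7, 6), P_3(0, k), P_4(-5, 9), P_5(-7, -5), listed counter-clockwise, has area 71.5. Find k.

Write out the shoelace sum; only the two edges meeting at P_3 involve k:
2·Area = [(7·k − 0·6) + (0·9 − (-5)·k)] + 71
       = 12·k + 71 = 143
⇒ k = 6.

6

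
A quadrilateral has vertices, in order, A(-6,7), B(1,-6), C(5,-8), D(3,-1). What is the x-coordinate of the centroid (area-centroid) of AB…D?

Apply Gauss's area formula. First the cross-terms c_i = x_i·y_{i+1} − x_{i+1}·y_i:
  29, 22, 19, 15  ⇒  2A = 85, A = 42.5.
Then Σ (x_i + x_{i+1})·c_i = 94, so x̄ = 94 / (6·42.5) = 94/255.

94/255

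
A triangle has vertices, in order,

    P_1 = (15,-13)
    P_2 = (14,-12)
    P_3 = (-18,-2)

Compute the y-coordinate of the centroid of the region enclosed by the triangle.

-9

Apply the surveyor's formula. First the cross-terms c_i = x_i·y_{i+1} − x_{i+1}·y_i:
  2, -244, 264  ⇒  2A = 22, A = 11.
Then Σ (y_i + y_{i+1})·c_i = -594, so ȳ = -594 / (6·11) = -9.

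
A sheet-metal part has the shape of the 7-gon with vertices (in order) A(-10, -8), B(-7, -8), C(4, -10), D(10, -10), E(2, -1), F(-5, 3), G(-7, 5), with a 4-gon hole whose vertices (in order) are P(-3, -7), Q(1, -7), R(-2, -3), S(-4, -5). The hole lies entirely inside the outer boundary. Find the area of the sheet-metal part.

138.5

Outer boundary:
Apply the shoelace formula: 2A = Σ (x_i·y_{i+1} − x_{i+1}·y_i), indices taken mod 7.
Cross-terms: 24, 102, 60, 10, 1, -4, 106  ⇒  Σ = 299
Area = |Σ|/2 = 149.5.
Hole:
Apply the shoelace formula: 2A = Σ (x_i·y_{i+1} − x_{i+1}·y_i), indices taken mod 4.
Σ = (28) + (-17) + (-2) + (13) = 22
Area = |Σ|/2 = 11.
Net area = 149.5 − 11 = 138.5.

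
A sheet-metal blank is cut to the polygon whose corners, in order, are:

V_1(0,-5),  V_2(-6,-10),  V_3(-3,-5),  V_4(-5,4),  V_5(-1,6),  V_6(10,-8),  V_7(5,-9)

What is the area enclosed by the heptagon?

110

Apply the shoelace (surveyor's) formula: 2A = Σ (x_i·y_{i+1} − x_{i+1}·y_i), indices taken mod 7.
Cross-terms: -30, 0, -37, -26, -52, -50, -25  ⇒  Σ = -220
Area = |Σ|/2 = 110.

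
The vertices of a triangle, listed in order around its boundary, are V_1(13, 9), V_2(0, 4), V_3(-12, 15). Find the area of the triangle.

Apply the surveyor's formula: 2A = Σ (x_i·y_{i+1} − x_{i+1}·y_i), indices taken mod 3.
Σ = (52) + (48) + (-303) = -203
Area = |Σ|/2 = 101.5.

101.5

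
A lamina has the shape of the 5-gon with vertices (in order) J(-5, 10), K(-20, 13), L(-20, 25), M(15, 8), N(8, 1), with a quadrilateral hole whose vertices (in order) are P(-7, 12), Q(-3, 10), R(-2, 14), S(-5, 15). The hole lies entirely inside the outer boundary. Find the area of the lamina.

Outer boundary:
Apply Gauss's area formula: 2A = Σ (x_i·y_{i+1} − x_{i+1}·y_i), indices taken mod 5.
Σ = (135) + (-240) + (-535) + (-49) + (85) = -604
Area = |Σ|/2 = 302.
Hole:
Σ = (-34) + (-22) + (40) + (45) = 29
Area = |Σ|/2 = 14.5.
Net area = 302 − 14.5 = 287.5.

287.5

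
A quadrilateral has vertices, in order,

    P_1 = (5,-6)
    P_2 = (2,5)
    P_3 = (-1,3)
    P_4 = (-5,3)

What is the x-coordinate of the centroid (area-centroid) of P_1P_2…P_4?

0.88

Apply the shoelace formula. First the cross-terms c_i = x_i·y_{i+1} − x_{i+1}·y_i:
  37, 11, 12, 15  ⇒  2A = 75, A = 37.5.
Then Σ (x_i + x_{i+1})·c_i = 198, so x̄ = 198 / (6·37.5) = 0.88.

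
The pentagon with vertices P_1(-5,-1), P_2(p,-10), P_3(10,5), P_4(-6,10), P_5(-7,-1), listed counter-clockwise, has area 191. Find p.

The doubled signed area Σ (x_i y_{i+1} − x_{i+1} y_i) is linear in p.
With p=0 it equals 358; the coefficient of p is 6 (from the two edges through P_2).
So 6·p + 358 = 2·191 = 382 ⇒ p = 4.

4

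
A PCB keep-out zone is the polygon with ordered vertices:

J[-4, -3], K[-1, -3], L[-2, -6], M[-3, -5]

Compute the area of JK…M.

5

Apply the surveyor's formula: 2A = Σ (x_i·y_{i+1} − x_{i+1}·y_i), indices taken mod 4.
J→K: (-4)(-3) − (-1)(-3) = 9
K→L: (-1)(-6) − (-2)(-3) = 0
L→M: (-2)(-5) − (-3)(-6) = -8
M→J: (-3)(-3) − (-4)(-5) = -11
Σ = -10
Area = |Σ|/2 = 5.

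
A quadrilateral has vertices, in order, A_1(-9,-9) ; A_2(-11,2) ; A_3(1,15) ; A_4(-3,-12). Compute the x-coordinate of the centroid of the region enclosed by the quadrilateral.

-1229/249

Apply the shoelace (surveyor's) formula. First the cross-terms c_i = x_i·y_{i+1} − x_{i+1}·y_i:
  -117, -167, 33, -81  ⇒  2A = -332, A = -166.
Then Σ (x_i + x_{i+1})·c_i = 4916, so x̄ = 4916 / (6·(-166)) = -1229/249.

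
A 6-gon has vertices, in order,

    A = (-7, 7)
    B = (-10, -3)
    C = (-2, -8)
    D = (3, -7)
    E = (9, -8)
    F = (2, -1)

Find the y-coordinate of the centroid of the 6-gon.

-2.1171875

Apply the surveyor's formula. First the cross-terms c_i = x_i·y_{i+1} − x_{i+1}·y_i:
  91, 74, 38, 39, 7, 7  ⇒  2A = 256, A = 128.
Then Σ (y_i + y_{i+1})·c_i = -1626, so ȳ = -1626 / (6·128) = -2.1171875.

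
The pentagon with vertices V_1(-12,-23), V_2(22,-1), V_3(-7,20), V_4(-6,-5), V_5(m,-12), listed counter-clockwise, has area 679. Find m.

-18

The doubled signed area Σ (x_i y_{i+1} − x_{i+1} y_i) is linear in m.
With m=0 it equals 1034; the coefficient of m is -18 (from the two edges through V_5).
So -18·m + 1034 = 2·679 = 1358 ⇒ m = -18.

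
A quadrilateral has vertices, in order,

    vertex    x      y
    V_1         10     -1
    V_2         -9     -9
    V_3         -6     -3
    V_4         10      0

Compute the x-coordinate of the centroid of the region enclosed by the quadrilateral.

-113/159

Apply the shoelace formula. First the cross-terms c_i = x_i·y_{i+1} − x_{i+1}·y_i:
  -99, -27, 30, -10  ⇒  2A = -106, A = -53.
Then Σ (x_i + x_{i+1})·c_i = 226, so x̄ = 226 / (6·(-53)) = -113/159.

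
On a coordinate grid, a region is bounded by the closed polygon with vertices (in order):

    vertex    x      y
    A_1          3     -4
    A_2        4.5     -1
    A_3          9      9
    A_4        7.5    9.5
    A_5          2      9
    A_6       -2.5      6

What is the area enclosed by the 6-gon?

Apply the shoelace formula: 2A = Σ (x_i·y_{i+1} − x_{i+1}·y_i), indices taken mod 6.
Cross-terms: 15, 49.5, 18, 48.5, 34.5, -8  ⇒  Σ = 157.5
Area = |Σ|/2 = 78.75.

78.75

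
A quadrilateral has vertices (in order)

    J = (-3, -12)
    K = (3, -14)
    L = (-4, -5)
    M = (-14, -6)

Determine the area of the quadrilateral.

55.5

Apply the surveyor's formula: 2A = Σ (x_i·y_{i+1} − x_{i+1}·y_i), indices taken mod 4.
Σ = (78) + (-71) + (-46) + (150) = 111
Area = |Σ|/2 = 55.5.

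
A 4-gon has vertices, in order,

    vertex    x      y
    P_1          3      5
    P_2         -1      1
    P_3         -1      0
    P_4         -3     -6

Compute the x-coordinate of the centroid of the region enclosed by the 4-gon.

-5/27

Apply the shoelace formula. First the cross-terms c_i = x_i·y_{i+1} − x_{i+1}·y_i:
  8, 1, 6, 3  ⇒  2A = 18, A = 9.
Then Σ (x_i + x_{i+1})·c_i = -10, so x̄ = -10 / (6·9) = -5/27.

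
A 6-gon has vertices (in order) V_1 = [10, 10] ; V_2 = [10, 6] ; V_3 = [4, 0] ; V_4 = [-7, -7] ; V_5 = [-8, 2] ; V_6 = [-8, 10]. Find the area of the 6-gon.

Apply the shoelace (surveyor's) formula: 2A = Σ (x_i·y_{i+1} − x_{i+1}·y_i), indices taken mod 6.
Σ = (-40) + (-24) + (-28) + (-70) + (-64) + (-180) = -406
Area = |Σ|/2 = 203.

203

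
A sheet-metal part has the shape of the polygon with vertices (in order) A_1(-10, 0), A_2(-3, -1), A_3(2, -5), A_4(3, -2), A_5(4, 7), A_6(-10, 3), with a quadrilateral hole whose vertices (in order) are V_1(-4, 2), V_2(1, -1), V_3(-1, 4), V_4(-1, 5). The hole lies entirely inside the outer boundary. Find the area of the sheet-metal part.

78.5

Outer boundary:
Apply the surveyor's formula: 2A = Σ (x_i·y_{i+1} − x_{i+1}·y_i), indices taken mod 6.
A_1→A_2: (-10)(-1) − (-3)(0) = 10
A_2→A_3: (-3)(-5) − (2)(-1) = 17
A_3→A_4: (2)(-2) − (3)(-5) = 11
A_4→A_5: (3)(7) − (4)(-2) = 29
A_5→A_6: (4)(3) − (-10)(7) = 82
A_6→A_1: (-10)(0) − (-10)(3) = 30
Σ = 179
Area = |Σ|/2 = 89.5.
Hole:
V_1→V_2: (-4)(-1) − (1)(2) = 2
V_2→V_3: (1)(4) − (-1)(-1) = 3
V_3→V_4: (-1)(5) − (-1)(4) = -1
V_4→V_1: (-1)(2) − (-4)(5) = 18
Σ = 22
Area = |Σ|/2 = 11.
Net area = 89.5 − 11 = 78.5.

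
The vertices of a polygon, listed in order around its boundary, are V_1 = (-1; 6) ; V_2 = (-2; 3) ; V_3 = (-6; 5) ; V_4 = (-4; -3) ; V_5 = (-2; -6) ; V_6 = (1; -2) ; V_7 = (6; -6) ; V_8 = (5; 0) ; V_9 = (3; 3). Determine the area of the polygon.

77.5

Σ = (9) + (8) + (38) + (18) + (10) + (6) + (30) + (15) + (21) = 155
Area = |Σ|/2 = 77.5.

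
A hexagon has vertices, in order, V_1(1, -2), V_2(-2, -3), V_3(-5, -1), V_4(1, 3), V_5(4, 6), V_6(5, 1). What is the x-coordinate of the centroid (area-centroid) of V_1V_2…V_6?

16/21

Apply the shoelace (surveyor's) formula. First the cross-terms c_i = x_i·y_{i+1} − x_{i+1}·y_i:
  -7, -13, -14, -6, -26, -11  ⇒  2A = -77, A = -38.5.
Then Σ (x_i + x_{i+1})·c_i = -176, so x̄ = -176 / (6·(-38.5)) = 16/21.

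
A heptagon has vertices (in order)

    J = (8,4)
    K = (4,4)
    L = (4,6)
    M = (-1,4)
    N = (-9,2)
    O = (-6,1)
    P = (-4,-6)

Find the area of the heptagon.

Apply the shoelace (surveyor's) formula: 2A = Σ (x_i·y_{i+1} − x_{i+1}·y_i), indices taken mod 7.
Σ = (16) + (8) + (22) + (34) + (3) + (40) + (32) = 155
Area = |Σ|/2 = 77.5.

77.5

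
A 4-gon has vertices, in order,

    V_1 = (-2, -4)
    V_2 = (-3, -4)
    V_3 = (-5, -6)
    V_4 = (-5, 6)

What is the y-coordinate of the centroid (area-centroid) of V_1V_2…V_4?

Apply the shoelace formula. First the cross-terms c_i = x_i·y_{i+1} − x_{i+1}·y_i:
  -4, -2, -60, 32  ⇒  2A = -34, A = -17.
Then Σ (y_i + y_{i+1})·c_i = 116, so ȳ = 116 / (6·(-17)) = -58/51.

-58/51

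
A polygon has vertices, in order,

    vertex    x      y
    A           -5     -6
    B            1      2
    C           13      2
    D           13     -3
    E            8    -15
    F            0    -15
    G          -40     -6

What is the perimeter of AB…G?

124

|AB| = √((6)² + (8)²) = √100 = 10
|BC| = √((12)² + (0)²) = √144 = 12
|CD| = √((0)² + (-5)²) = √25 = 5
|DE| = √((-5)² + (-12)²) = √169 = 13
|EF| = √((-8)² + (0)²) = √64 = 8
|FG| = √((-40)² + (9)²) = √1681 = 41
|GA| = √((35)² + (0)²) = √1225 = 35
Perimeter = 10 + 12 + 5 + 13 + 8 + 41 + 35 = 124.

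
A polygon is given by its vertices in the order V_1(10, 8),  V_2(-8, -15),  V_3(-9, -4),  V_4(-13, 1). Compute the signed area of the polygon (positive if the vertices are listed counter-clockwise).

Apply the shoelace (surveyor's) formula: 2A = Σ (x_i·y_{i+1} − x_{i+1}·y_i), indices taken mod 4.
Σ = (-86) + (-103) + (-61) + (-114) = -364
Signed area = Σ/2 = -182 (negative ⇒ clockwise traversal).

-182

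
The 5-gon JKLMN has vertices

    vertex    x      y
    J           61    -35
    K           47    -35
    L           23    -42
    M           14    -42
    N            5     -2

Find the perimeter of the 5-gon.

|JK| = √((-14)² + (0)²) = √196 = 14
|KL| = √((-24)² + (-7)²) = √625 = 25
|LM| = √((-9)² + (0)²) = √81 = 9
|MN| = √((-9)² + (40)²) = √1681 = 41
|NJ| = √((56)² + (-33)²) = √4225 = 65
Perimeter = 14 + 25 + 9 + 41 + 65 = 154.

154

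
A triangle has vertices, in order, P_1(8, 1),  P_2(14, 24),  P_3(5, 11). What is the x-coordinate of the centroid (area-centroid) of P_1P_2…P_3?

Apply the shoelace formula. First the cross-terms c_i = x_i·y_{i+1} − x_{i+1}·y_i:
  178, 34, -83  ⇒  2A = 129, A = 64.5.
Then Σ (x_i + x_{i+1})·c_i = 3483, so x̄ = 3483 / (6·64.5) = 9.

9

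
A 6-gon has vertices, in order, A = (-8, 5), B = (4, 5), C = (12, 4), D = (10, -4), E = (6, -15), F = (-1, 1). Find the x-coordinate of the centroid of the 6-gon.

374/81

Apply Gauss's area formula. First the cross-terms c_i = x_i·y_{i+1} − x_{i+1}·y_i:
  -60, -44, -88, -126, -9, 3  ⇒  2A = -324, A = -162.
Then Σ (x_i + x_{i+1})·c_i = -4488, so x̄ = -4488 / (6·(-162)) = 374/81.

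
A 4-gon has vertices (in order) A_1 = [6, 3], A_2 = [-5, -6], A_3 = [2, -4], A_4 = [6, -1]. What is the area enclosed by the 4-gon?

Σ = (-21) + (32) + (22) + (24) = 57
Area = |Σ|/2 = 28.5.

28.5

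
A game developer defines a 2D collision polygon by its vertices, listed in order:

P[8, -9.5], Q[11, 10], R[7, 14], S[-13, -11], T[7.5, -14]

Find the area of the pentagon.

Apply the surveyor's formula: 2A = Σ (x_i·y_{i+1} − x_{i+1}·y_i), indices taken mod 5.
Cross-terms: 184.5, 84, 105, 264.5, 40.75  ⇒  Σ = 678.75
Area = |Σ|/2 = 339.375.

339.375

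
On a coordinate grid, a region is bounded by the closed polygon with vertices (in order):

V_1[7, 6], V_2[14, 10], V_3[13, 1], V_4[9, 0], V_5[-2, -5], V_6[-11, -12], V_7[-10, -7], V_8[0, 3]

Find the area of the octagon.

Cross-terms: -14, -116, -9, -45, -31, -43, -30, -21  ⇒  Σ = -309
Area = |Σ|/2 = 154.5.

154.5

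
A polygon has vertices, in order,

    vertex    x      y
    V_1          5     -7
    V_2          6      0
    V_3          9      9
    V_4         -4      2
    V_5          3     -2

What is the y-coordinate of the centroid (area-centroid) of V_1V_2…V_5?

295/141

Apply the shoelace formula. First the cross-terms c_i = x_i·y_{i+1} − x_{i+1}·y_i:
  42, 54, 54, 2, -11  ⇒  2A = 141, A = 70.5.
Then Σ (y_i + y_{i+1})·c_i = 885, so ȳ = 885 / (6·70.5) = 295/141.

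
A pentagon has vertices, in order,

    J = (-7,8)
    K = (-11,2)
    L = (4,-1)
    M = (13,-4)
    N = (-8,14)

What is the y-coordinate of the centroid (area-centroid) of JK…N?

Apply the shoelace (surveyor's) formula. First the cross-terms c_i = x_i·y_{i+1} − x_{i+1}·y_i:
  74, 3, -3, 150, 34  ⇒  2A = 258, A = 129.
Then Σ (y_i + y_{i+1})·c_i = 3006, so ȳ = 3006 / (6·129) = 167/43.

167/43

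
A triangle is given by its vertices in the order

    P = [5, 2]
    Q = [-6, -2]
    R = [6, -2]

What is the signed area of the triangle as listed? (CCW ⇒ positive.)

24

Apply the shoelace (surveyor's) formula: 2A = Σ (x_i·y_{i+1} − x_{i+1}·y_i), indices taken mod 3.
Σ = (2) + (24) + (22) = 48
Signed area = Σ/2 = 24 (positive ⇒ counter-clockwise traversal).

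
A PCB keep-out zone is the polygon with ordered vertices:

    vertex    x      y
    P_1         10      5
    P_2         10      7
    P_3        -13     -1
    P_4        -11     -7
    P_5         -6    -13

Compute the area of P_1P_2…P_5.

Apply the shoelace formula: 2A = Σ (x_i·y_{i+1} − x_{i+1}·y_i), indices taken mod 5.
Σ = (20) + (81) + (80) + (101) + (100) = 382
Area = |Σ|/2 = 191.

191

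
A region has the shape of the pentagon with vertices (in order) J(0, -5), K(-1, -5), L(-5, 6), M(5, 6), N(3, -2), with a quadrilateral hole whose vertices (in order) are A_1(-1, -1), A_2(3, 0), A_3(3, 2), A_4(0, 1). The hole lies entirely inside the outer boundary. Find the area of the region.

63

Outer boundary:
Σ = (-5) + (-31) + (-60) + (-28) + (-15) = -139
Area = |Σ|/2 = 69.5.
Hole:
Apply the shoelace (surveyor's) formula: 2A = Σ (x_i·y_{i+1} − x_{i+1}·y_i), indices taken mod 4.
A_1→A_2: (-1)(0) − (3)(-1) = 3
A_2→A_3: (3)(2) − (3)(0) = 6
A_3→A_4: (3)(1) − (0)(2) = 3
A_4→A_1: (0)(-1) − (-1)(1) = 1
Σ = 13
Area = |Σ|/2 = 6.5.
Net area = 69.5 − 6.5 = 63.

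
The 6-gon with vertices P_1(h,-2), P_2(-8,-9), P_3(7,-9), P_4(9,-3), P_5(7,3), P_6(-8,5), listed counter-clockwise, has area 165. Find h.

Write out the shoelace sum; only the two edges meeting at P_1 involve h:
2·Area = [((-8)·(-2) − h·5) + (h·(-9) − (-8)·(-2))] + 302
       = -14·h + 302 = 330
⇒ h = -2.

-2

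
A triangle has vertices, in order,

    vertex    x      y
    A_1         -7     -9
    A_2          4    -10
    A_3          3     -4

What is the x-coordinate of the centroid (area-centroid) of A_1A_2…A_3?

0

Apply Gauss's area formula. First the cross-terms c_i = x_i·y_{i+1} − x_{i+1}·y_i:
  106, 14, -55  ⇒  2A = 65, A = 32.5.
Then Σ (x_i + x_{i+1})·c_i = 0, so x̄ = 0 / (6·32.5) = 0.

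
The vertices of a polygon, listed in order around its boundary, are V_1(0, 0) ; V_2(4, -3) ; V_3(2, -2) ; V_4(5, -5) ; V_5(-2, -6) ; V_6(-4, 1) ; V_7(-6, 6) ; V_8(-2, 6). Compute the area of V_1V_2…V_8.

Apply the shoelace formula: 2A = Σ (x_i·y_{i+1} − x_{i+1}·y_i), indices taken mod 8.
Σ = (0) + (-2) + (0) + (-40) + (-26) + (-18) + (-24) + (0) = -110
Area = |Σ|/2 = 55.

55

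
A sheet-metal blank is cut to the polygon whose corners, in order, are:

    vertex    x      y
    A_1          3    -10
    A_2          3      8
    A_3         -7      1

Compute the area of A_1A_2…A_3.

Apply the shoelace formula: 2A = Σ (x_i·y_{i+1} − x_{i+1}·y_i), indices taken mod 3.
Σ = (54) + (59) + (67) = 180
Area = |Σ|/2 = 90.

90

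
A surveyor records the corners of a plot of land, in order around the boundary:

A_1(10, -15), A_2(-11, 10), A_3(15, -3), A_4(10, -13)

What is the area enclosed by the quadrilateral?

Apply the shoelace (surveyor's) formula: 2A = Σ (x_i·y_{i+1} − x_{i+1}·y_i), indices taken mod 4.
Cross-terms: -65, -117, -165, -20  ⇒  Σ = -367
Area = |Σ|/2 = 183.5.

183.5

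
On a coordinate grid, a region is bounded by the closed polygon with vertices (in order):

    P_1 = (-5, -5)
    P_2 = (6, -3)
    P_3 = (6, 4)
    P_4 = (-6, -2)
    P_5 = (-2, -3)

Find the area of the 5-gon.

Σ = (45) + (42) + (12) + (14) + (-5) = 108
Area = |Σ|/2 = 54.

54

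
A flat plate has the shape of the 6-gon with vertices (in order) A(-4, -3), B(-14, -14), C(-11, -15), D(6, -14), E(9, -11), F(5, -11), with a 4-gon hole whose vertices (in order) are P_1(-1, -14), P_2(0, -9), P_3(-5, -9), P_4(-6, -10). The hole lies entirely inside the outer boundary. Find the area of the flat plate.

Outer boundary:
A→B: (-4)(-14) − (-14)(-3) = 14
B→C: (-14)(-15) − (-11)(-14) = 56
C→D: (-11)(-14) − (6)(-15) = 244
D→E: (6)(-11) − (9)(-14) = 60
E→F: (9)(-11) − (5)(-11) = -44
F→A: (5)(-3) − (-4)(-11) = -59
Σ = 271
Area = |Σ|/2 = 135.5.
Hole:
Apply the surveyor's formula: 2A = Σ (x_i·y_{i+1} − x_{i+1}·y_i), indices taken mod 4.
P_1→P_2: (-1)(-9) − (0)(-14) = 9
P_2→P_3: (0)(-9) − (-5)(-9) = -45
P_3→P_4: (-5)(-10) − (-6)(-9) = -4
P_4→P_1: (-6)(-14) − (-1)(-10) = 74
Σ = 34
Area = |Σ|/2 = 17.
Net area = 135.5 − 17 = 118.5.

118.5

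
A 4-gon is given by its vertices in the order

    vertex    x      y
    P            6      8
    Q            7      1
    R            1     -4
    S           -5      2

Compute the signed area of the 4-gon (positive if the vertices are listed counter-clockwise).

Cross-terms: -50, -29, -18, -52  ⇒  Σ = -149
Signed area = Σ/2 = -74.5 (negative ⇒ clockwise traversal).

-74.5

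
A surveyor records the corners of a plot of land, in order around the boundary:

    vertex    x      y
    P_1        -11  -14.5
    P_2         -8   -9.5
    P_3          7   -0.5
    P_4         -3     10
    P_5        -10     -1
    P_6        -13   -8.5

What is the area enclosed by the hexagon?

Σ = (-11.5) + (70.5) + (68.5) + (103) + (72) + (95) = 397.5
Area = |Σ|/2 = 198.75.

198.75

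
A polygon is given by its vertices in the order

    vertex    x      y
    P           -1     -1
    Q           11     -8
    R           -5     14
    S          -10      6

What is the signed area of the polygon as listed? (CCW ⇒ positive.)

129.5

Σ = (19) + (114) + (110) + (16) = 259
Signed area = Σ/2 = 129.5 (positive ⇒ counter-clockwise traversal).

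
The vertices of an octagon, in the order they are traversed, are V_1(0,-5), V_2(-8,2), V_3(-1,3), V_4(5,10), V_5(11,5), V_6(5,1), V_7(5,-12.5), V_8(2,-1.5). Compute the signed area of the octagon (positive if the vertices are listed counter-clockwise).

-123

Σ = (-40) + (-22) + (-25) + (-85) + (-14) + (-67.5) + (17.5) + (-10) = -246
Signed area = Σ/2 = -123 (negative ⇒ clockwise traversal).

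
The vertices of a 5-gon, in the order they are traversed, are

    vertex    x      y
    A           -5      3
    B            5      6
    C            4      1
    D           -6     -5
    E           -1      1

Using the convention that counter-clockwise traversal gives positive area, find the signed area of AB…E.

Apply Gauss's area formula: 2A = Σ (x_i·y_{i+1} − x_{i+1}·y_i), indices taken mod 5.
Σ = (-45) + (-19) + (-14) + (-11) + (2) = -87
Signed area = Σ/2 = -43.5 (negative ⇒ clockwise traversal).

-43.5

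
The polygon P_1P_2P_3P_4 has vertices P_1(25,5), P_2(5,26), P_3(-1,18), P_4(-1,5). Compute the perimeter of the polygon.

78

|P_1P_2| = √((-20)² + (21)²) = √841 = 29
|P_2P_3| = √((-6)² + (-8)²) = √100 = 10
|P_3P_4| = √((0)² + (-13)²) = √169 = 13
|P_4P_1| = √((26)² + (0)²) = √676 = 26
Perimeter = 29 + 10 + 13 + 26 = 78.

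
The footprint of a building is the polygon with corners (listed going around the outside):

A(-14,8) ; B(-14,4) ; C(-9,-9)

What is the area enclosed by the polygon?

Σ = (56) + (162) + (-198) = 20
Area = |Σ|/2 = 10.

10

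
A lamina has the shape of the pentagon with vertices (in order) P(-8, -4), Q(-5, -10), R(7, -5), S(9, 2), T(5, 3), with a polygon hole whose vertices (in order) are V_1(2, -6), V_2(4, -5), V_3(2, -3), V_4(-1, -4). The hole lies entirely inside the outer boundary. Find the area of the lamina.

110

Outer boundary:
Σ = (60) + (95) + (59) + (17) + (4) = 235
Area = |Σ|/2 = 117.5.
Hole:
Apply the shoelace formula: 2A = Σ (x_i·y_{i+1} − x_{i+1}·y_i), indices taken mod 4.
Cross-terms: 14, -2, -11, 14  ⇒  Σ = 15
Area = |Σ|/2 = 7.5.
Net area = 117.5 − 7.5 = 110.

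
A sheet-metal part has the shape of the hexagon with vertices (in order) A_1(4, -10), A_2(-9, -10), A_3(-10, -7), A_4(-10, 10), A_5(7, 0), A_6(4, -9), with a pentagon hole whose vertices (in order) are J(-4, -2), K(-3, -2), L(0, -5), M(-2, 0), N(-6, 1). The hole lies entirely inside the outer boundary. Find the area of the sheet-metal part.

Outer boundary:
Σ = (-130) + (-37) + (-170) + (-70) + (-63) + (-4) = -474
Area = |Σ|/2 = 237.
Hole:
Apply Gauss's area formula: 2A = Σ (x_i·y_{i+1} − x_{i+1}·y_i), indices taken mod 5.
J→K: (-4)(-2) − (-3)(-2) = 2
K→L: (-3)(-5) − (0)(-2) = 15
L→M: (0)(0) − (-2)(-5) = -10
M→N: (-2)(1) − (-6)(0) = -2
N→J: (-6)(-2) − (-4)(1) = 16
Σ = 21
Area = |Σ|/2 = 10.5.
Net area = 237 − 10.5 = 226.5.

226.5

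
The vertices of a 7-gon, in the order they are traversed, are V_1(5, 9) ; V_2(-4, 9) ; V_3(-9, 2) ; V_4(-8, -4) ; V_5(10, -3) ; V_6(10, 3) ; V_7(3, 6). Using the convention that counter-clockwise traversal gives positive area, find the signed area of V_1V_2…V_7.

V_1→V_2: (5)(9) − (-4)(9) = 81
V_2→V_3: (-4)(2) − (-9)(9) = 73
V_3→V_4: (-9)(-4) − (-8)(2) = 52
V_4→V_5: (-8)(-3) − (10)(-4) = 64
V_5→V_6: (10)(3) − (10)(-3) = 60
V_6→V_7: (10)(6) − (3)(3) = 51
V_7→V_1: (3)(9) − (5)(6) = -3
Σ = 378
Signed area = Σ/2 = 189 (positive ⇒ counter-clockwise traversal).

189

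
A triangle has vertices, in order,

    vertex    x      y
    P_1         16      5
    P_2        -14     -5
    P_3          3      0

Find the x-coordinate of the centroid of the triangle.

Apply Gauss's area formula. First the cross-terms c_i = x_i·y_{i+1} − x_{i+1}·y_i:
  -10, 15, 15  ⇒  2A = 20, A = 10.
Then Σ (x_i + x_{i+1})·c_i = 100, so x̄ = 100 / (6·10) = 5/3.

5/3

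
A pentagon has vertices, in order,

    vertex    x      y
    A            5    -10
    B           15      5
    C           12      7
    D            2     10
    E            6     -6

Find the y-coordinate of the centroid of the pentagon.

Apply the shoelace formula. First the cross-terms c_i = x_i·y_{i+1} − x_{i+1}·y_i:
  175, 45, 106, -72, -30  ⇒  2A = 224, A = 112.
Then Σ (y_i + y_{i+1})·c_i = 1659, so ȳ = 1659 / (6·112) = 2.46875.

2.46875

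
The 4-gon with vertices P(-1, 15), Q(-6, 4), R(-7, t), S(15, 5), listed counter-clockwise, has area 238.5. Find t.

-8

Write out the shoelace sum; only the two edges meeting at R involve t:
2·Area = [((-6)·t − (-7)·4) + ((-7)·5 − 15·t)] + 316
       = -21·t + 309 = 477
⇒ t = -8.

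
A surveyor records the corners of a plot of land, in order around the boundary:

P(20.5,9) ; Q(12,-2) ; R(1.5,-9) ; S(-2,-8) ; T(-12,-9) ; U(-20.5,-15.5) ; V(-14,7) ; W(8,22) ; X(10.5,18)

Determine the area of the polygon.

Σ = (-149) + (-105) + (-30) + (-78) + (1.5) + (-360.5) + (-364) + (-87) + (-274.5) = -1446.5
Area = |Σ|/2 = 723.25.

723.25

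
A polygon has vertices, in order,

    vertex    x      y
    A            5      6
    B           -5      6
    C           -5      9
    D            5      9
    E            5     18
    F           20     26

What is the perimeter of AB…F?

|AB| = √((-10)² + (0)²) = √100 = 10
|BC| = √((0)² + (3)²) = √9 = 3
|CD| = √((10)² + (0)²) = √100 = 10
|DE| = √((0)² + (9)²) = √81 = 9
|EF| = √((15)² + (8)²) = √289 = 17
|FA| = √((-15)² + (-20)²) = √625 = 25
Perimeter = 10 + 3 + 10 + 9 + 17 + 25 = 74.

74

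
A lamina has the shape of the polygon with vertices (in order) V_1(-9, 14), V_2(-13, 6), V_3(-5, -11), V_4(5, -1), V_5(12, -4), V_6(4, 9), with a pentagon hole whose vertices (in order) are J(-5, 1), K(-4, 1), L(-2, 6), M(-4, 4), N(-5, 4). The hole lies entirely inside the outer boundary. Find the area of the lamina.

Outer boundary:
Apply the shoelace formula: 2A = Σ (x_i·y_{i+1} − x_{i+1}·y_i), indices taken mod 6.
Σ = (128) + (173) + (60) + (-8) + (124) + (137) = 614
Area = |Σ|/2 = 307.
Hole:
Cross-terms: -1, -22, 16, 4, 15  ⇒  Σ = 12
Area = |Σ|/2 = 6.
Net area = 307 − 6 = 301.

301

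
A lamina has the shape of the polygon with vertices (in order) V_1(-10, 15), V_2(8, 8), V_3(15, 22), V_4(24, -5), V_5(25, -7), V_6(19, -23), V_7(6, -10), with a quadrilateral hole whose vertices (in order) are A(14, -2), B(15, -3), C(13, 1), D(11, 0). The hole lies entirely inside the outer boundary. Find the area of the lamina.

Outer boundary:
Apply the shoelace (surveyor's) formula: 2A = Σ (x_i·y_{i+1} − x_{i+1}·y_i), indices taken mod 7.
Σ = (-200) + (56) + (-603) + (-43) + (-442) + (-52) + (-10) = -1294
Area = |Σ|/2 = 647.
Hole:
Cross-terms: -12, 54, -11, -22  ⇒  Σ = 9
Area = |Σ|/2 = 4.5.
Net area = 647 − 4.5 = 642.5.

642.5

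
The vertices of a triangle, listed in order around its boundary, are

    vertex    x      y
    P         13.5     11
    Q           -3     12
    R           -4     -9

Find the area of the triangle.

173.75

Apply Gauss's area formula: 2A = Σ (x_i·y_{i+1} − x_{i+1}·y_i), indices taken mod 3.
Cross-terms: 195, 75, 77.5  ⇒  Σ = 347.5
Area = |Σ|/2 = 173.75.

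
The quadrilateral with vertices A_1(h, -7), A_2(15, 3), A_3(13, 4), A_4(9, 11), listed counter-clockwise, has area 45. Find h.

10

The doubled signed area Σ (x_i y_{i+1} − x_{i+1} y_i) is linear in h.
With h=0 it equals 170; the coefficient of h is -8 (from the two edges through A_1).
So -8·h + 170 = 2·45 = 90 ⇒ h = 10.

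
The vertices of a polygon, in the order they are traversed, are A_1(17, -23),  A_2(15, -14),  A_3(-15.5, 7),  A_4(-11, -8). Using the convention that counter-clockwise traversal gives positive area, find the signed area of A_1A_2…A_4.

Apply Gauss's area formula: 2A = Σ (x_i·y_{i+1} − x_{i+1}·y_i), indices taken mod 4.
Σ = (107) + (-112) + (201) + (389) = 585
Signed area = Σ/2 = 292.5 (positive ⇒ counter-clockwise traversal).

292.5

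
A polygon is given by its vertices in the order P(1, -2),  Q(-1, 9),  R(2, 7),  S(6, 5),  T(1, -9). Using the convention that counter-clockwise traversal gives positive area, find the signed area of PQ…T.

-51

Apply Gauss's area formula: 2A = Σ (x_i·y_{i+1} − x_{i+1}·y_i), indices taken mod 5.
Cross-terms: 7, -25, -32, -59, 7  ⇒  Σ = -102
Signed area = Σ/2 = -51 (negative ⇒ clockwise traversal).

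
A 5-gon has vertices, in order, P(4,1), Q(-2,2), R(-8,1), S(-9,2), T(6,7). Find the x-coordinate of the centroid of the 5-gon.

Apply the surveyor's formula. First the cross-terms c_i = x_i·y_{i+1} − x_{i+1}·y_i:
  10, 14, -7, -75, -22  ⇒  2A = -80, A = -40.
Then Σ (x_i + x_{i+1})·c_i = 4, so x̄ = 4 / (6·(-40)) = -1/60.

-1/60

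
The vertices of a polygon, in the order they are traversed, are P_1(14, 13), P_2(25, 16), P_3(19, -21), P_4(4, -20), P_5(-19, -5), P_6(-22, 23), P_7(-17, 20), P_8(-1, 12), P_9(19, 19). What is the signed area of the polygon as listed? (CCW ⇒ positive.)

Apply the surveyor's formula: 2A = Σ (x_i·y_{i+1} − x_{i+1}·y_i), indices taken mod 9.
Σ = (-101) + (-829) + (-296) + (-400) + (-547) + (-49) + (-184) + (-247) + (-19) = -2672
Signed area = Σ/2 = -1336 (negative ⇒ clockwise traversal).

-1336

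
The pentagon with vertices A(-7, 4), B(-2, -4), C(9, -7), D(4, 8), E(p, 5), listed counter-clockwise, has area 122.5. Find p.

-1

The doubled signed area Σ (x_i y_{i+1} − x_{i+1} y_i) is linear in p.
With p=0 it equals 241; the coefficient of p is -4 (from the two edges through E).
So -4·p + 241 = 2·122.5 = 245 ⇒ p = -1.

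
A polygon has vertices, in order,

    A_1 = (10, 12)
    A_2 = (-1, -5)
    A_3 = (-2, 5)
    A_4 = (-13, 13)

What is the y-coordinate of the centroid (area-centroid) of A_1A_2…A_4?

Apply the shoelace formula. First the cross-terms c_i = x_i·y_{i+1} − x_{i+1}·y_i:
  -38, -15, 39, -286  ⇒  2A = -300, A = -150.
Then Σ (y_i + y_{i+1})·c_i = -6714, so ȳ = -6714 / (6·(-150)) = 7.46.

7.46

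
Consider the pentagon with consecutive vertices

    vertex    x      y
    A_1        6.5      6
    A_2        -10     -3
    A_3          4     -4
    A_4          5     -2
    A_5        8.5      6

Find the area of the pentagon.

Σ = (40.5) + (52) + (12) + (47) + (12) = 163.5
Area = |Σ|/2 = 81.75.

81.75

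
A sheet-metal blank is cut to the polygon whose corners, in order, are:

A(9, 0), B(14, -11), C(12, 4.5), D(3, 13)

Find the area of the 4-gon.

Σ = (-99) + (195) + (142.5) + (-117) = 121.5
Area = |Σ|/2 = 60.75.

60.75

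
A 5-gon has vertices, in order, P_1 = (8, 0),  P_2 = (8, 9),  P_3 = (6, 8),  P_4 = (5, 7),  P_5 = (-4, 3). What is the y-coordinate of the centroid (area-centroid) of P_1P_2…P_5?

402/103

Apply the shoelace (surveyor's) formula. First the cross-terms c_i = x_i·y_{i+1} − x_{i+1}·y_i:
  72, 10, 2, 43, -24  ⇒  2A = 103, A = 51.5.
Then Σ (y_i + y_{i+1})·c_i = 1206, so ȳ = 1206 / (6·51.5) = 402/103.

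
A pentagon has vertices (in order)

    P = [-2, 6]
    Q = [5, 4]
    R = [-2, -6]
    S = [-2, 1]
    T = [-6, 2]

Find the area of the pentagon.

Apply the surveyor's formula: 2A = Σ (x_i·y_{i+1} − x_{i+1}·y_i), indices taken mod 5.
P→Q: (-2)(4) − (5)(6) = -38
Q→R: (5)(-6) − (-2)(4) = -22
R→S: (-2)(1) − (-2)(-6) = -14
S→T: (-2)(2) − (-6)(1) = 2
T→P: (-6)(6) − (-2)(2) = -32
Σ = -104
Area = |Σ|/2 = 52.

52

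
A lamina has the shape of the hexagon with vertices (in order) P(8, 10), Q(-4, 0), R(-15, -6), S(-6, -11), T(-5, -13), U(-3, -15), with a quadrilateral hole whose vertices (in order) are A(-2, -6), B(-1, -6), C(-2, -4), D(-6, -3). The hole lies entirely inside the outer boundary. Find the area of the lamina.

166

Outer boundary:
Apply the shoelace (surveyor's) formula: 2A = Σ (x_i·y_{i+1} − x_{i+1}·y_i), indices taken mod 6.
P→Q: (8)(0) − (-4)(10) = 40
Q→R: (-4)(-6) − (-15)(0) = 24
R→S: (-15)(-11) − (-6)(-6) = 129
S→T: (-6)(-13) − (-5)(-11) = 23
T→U: (-5)(-15) − (-3)(-13) = 36
U→P: (-3)(10) − (8)(-15) = 90
Σ = 342
Area = |Σ|/2 = 171.
Hole:
Σ = (6) + (-8) + (-18) + (30) = 10
Area = |Σ|/2 = 5.
Net area = 171 − 5 = 166.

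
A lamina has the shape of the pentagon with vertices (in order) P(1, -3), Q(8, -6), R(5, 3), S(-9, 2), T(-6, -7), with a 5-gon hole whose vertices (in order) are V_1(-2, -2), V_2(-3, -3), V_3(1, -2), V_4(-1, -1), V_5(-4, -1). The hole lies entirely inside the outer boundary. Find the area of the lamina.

100

Outer boundary:
Apply the shoelace formula: 2A = Σ (x_i·y_{i+1} − x_{i+1}·y_i), indices taken mod 5.
P→Q: (1)(-6) − (8)(-3) = 18
Q→R: (8)(3) − (5)(-6) = 54
R→S: (5)(2) − (-9)(3) = 37
S→T: (-9)(-7) − (-6)(2) = 75
T→P: (-6)(-3) − (1)(-7) = 25
Σ = 209
Area = |Σ|/2 = 104.5.
Hole:
Cross-terms: 0, 9, -3, -3, 6  ⇒  Σ = 9
Area = |Σ|/2 = 4.5.
Net area = 104.5 − 4.5 = 100.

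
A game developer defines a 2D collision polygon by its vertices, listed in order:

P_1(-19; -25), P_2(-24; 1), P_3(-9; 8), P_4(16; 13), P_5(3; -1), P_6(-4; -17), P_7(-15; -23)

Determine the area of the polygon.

Apply the shoelace formula: 2A = Σ (x_i·y_{i+1} − x_{i+1}·y_i), indices taken mod 7.
P_1→P_2: (-19)(1) − (-24)(-25) = -619
P_2→P_3: (-24)(8) − (-9)(1) = -183
P_3→P_4: (-9)(13) − (16)(8) = -245
P_4→P_5: (16)(-1) − (3)(13) = -55
P_5→P_6: (3)(-17) − (-4)(-1) = -55
P_6→P_7: (-4)(-23) − (-15)(-17) = -163
P_7→P_1: (-15)(-25) − (-19)(-23) = -62
Σ = -1382
Area = |Σ|/2 = 691.

691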